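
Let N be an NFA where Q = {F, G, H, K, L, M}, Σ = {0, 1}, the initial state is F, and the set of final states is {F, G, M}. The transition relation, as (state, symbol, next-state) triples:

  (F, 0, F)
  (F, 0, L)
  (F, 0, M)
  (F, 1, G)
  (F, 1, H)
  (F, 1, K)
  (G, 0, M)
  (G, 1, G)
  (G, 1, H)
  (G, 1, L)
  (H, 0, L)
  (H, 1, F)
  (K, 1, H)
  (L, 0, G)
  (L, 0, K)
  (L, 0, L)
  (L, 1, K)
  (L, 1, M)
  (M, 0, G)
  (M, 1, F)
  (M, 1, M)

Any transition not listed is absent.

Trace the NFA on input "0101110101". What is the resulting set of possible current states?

Start in {F}.
Read '0': F→{F, L, M}; now {F, L, M}.
Read '1': F→{G, H, K}, L→{K, M}, M→{F, M}; now {F, G, H, K, M}.
Read '0': F→{F, L, M}, G→{M}, H→{L}, K→∅, M→{G}; now {F, G, L, M}.
Read '1': F→{G, H, K}, G→{G, H, L}, L→{K, M}, M→{F, M}; now {F, G, H, K, L, M}.
Read '1': F→{G, H, K}, G→{G, H, L}, H→{F}, K→{H}, L→{K, M}, M→{F, M}; now {F, G, H, K, L, M}.
Read '1': F→{G, H, K}, G→{G, H, L}, H→{F}, K→{H}, L→{K, M}, M→{F, M}; now {F, G, H, K, L, M}.
Read '0': F→{F, L, M}, G→{M}, H→{L}, K→∅, L→{G, K, L}, M→{G}; now {F, G, K, L, M}.
Read '1': F→{G, H, K}, G→{G, H, L}, K→{H}, L→{K, M}, M→{F, M}; now {F, G, H, K, L, M}.
Read '0': F→{F, L, M}, G→{M}, H→{L}, K→∅, L→{G, K, L}, M→{G}; now {F, G, K, L, M}.
Read '1': F→{G, H, K}, G→{G, H, L}, K→{H}, L→{K, M}, M→{F, M}; now {F, G, H, K, L, M}.

{F, G, H, K, L, M}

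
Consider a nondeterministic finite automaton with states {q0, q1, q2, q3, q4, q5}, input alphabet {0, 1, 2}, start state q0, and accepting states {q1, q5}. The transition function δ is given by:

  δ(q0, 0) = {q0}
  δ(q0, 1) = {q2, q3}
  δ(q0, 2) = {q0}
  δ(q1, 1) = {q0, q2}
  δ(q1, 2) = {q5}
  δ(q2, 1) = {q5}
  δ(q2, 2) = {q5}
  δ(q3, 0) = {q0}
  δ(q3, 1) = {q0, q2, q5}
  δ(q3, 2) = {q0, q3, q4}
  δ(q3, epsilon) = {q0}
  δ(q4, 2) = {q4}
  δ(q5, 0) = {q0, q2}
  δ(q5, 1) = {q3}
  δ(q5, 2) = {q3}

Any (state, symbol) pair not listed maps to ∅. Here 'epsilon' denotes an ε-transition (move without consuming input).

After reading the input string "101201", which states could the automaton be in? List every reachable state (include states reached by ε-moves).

{q0, q2, q3, q5}

Start in {q0}.
Read '1': {q0} → {q0, q2, q3}.
Read '0': {q0, q2, q3} → {q0}.
Read '1': {q0} → {q0, q2, q3}.
Read '2': {q0, q2, q3} → {q0, q3, q4, q5}.
Read '0': {q0, q3, q4, q5} → {q0, q2}.
Read '1': {q0, q2} → {q0, q2, q3, q5}.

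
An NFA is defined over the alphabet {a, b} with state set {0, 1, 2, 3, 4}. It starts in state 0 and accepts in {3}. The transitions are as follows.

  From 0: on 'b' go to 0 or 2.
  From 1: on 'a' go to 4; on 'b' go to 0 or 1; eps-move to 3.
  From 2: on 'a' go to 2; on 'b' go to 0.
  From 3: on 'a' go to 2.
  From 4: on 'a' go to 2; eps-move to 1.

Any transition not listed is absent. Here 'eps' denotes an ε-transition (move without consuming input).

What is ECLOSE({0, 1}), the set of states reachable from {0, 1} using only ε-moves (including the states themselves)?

Begin with {0, 1}.
ε-move 1 → 3; add 3.

{0, 1, 3}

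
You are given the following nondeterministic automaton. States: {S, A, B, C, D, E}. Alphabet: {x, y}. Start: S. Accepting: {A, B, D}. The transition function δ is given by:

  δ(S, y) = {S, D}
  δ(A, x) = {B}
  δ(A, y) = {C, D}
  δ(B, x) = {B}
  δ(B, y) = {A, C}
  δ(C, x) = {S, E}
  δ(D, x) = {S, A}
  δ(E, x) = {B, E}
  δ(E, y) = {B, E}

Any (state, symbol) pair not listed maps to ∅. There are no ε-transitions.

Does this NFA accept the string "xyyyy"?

No

Start in {S}.
Read 'x': S→∅; now ∅.
The set is empty and remains empty for the remaining 4 symbols.
The final set ∅ contains no accepting state.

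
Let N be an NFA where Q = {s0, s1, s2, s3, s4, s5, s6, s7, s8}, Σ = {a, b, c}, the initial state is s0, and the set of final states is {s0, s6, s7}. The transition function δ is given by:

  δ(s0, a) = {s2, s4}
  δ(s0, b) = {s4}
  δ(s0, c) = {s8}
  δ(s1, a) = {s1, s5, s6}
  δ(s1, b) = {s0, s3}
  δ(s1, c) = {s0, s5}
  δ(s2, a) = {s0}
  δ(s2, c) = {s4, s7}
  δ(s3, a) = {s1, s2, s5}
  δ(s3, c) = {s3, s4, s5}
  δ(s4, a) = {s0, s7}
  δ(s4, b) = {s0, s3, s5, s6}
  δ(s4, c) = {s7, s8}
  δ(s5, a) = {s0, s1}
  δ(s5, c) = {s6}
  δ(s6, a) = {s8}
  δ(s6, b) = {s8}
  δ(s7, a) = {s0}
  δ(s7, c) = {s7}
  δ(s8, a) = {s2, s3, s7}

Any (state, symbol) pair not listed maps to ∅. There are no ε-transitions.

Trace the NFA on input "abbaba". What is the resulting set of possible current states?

{s0, s7}

Start in {s0}.
Read 'a': s0→{s2, s4}; now {s2, s4}.
Read 'b': s2→∅, s4→{s0, s3, s5, s6}; now {s0, s3, s5, s6}.
Read 'b': s0→{s4}, s3→∅, s5→∅, s6→{s8}; now {s4, s8}.
Read 'a': s4→{s0, s7}, s8→{s2, s3, s7}; now {s0, s2, s3, s7}.
Read 'b': s0→{s4}, s2→∅, s3→∅, s7→∅; now {s4}.
Read 'a': s4→{s0, s7}; now {s0, s7}.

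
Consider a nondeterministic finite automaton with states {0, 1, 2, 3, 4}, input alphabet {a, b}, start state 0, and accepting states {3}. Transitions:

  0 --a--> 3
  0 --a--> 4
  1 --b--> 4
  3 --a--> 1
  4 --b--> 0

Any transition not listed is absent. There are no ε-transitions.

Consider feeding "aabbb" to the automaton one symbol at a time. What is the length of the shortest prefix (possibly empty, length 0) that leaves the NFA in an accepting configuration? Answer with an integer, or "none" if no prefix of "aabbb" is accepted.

Start in {0}.
Read 'a': 0→{3, 4}; now {3, 4}.
None of the earlier sets intersect F, but {3, 4} does.

1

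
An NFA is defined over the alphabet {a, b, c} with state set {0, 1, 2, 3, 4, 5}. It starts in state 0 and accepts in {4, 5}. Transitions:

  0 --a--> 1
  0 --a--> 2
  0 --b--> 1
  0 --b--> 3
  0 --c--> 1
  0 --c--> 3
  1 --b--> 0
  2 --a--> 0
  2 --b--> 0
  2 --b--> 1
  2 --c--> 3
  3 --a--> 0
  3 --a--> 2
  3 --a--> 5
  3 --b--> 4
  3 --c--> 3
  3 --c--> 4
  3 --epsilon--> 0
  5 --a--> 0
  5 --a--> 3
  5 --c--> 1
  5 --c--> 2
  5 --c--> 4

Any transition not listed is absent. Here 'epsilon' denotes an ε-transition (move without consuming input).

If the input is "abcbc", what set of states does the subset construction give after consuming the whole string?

{0, 1, 3, 4}

Start in {0}.
Read 'a': {0} → {1, 2}.
Read 'b': {1, 2} → {0, 1}.
Read 'c': {0, 1} → {0, 1, 3}.
Read 'b': {0, 1, 3} → {0, 1, 3, 4}.
Read 'c': {0, 1, 3, 4} → {0, 1, 3, 4}.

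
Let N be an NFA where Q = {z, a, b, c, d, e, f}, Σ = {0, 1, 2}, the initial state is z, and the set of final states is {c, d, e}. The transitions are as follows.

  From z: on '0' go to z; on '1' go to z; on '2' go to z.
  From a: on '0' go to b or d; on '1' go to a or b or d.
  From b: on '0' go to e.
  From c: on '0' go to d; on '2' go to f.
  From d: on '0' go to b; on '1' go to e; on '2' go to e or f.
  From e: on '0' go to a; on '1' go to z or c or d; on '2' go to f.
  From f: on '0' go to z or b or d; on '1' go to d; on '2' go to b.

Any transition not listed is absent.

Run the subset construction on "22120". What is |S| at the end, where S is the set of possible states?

1

Start in {z}.
Read '2': {z} → {z}.
Read '2': {z} → {z}.
Read '1': {z} → {z}.
Read '2': {z} → {z}.
Read '0': {z} → {z}.
That set has 1 state.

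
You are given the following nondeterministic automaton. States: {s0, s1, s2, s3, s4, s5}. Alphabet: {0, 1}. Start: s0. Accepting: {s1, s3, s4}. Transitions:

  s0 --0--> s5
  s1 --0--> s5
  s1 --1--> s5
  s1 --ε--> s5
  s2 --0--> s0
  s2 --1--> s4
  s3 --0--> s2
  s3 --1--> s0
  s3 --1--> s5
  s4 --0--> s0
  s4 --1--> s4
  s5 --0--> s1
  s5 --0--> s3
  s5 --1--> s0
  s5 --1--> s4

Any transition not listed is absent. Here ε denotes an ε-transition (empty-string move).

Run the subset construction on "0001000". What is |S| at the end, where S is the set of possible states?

Start in {s0}.
Read '0': s0→{s5}; now {s5}.
Read '0': s5→{s1, s3}; union {s1, s3}; ε-closure = {s1, s3, s5}.
Read '0': s1→{s5}, s3→{s2}, s5→{s1, s3}; now {s1, s2, s3, s5}.
Read '1': s1→{s5}, s2→{s4}, s3→{s0, s5}, s5→{s0, s4}; now {s0, s4, s5}.
Read '0': s0→{s5}, s4→{s0}, s5→{s1, s3}; now {s0, s1, s3, s5}.
Read '0': s0→{s5}, s1→{s5}, s3→{s2}, s5→{s1, s3}; now {s1, s2, s3, s5}.
Read '0': s1→{s5}, s2→{s0}, s3→{s2}, s5→{s1, s3}; now {s0, s1, s2, s3, s5}.
That set has 5 states.

5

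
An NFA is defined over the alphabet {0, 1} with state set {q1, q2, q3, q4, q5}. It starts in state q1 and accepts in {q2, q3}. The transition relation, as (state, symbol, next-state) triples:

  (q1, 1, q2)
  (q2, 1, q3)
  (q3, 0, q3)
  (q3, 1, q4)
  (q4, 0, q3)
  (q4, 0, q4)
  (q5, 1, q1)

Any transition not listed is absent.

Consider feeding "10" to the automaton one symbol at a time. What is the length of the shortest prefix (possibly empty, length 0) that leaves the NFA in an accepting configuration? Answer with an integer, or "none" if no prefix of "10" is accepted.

1

Start in {q1}.
Read '1': q1→{q2}; now {q2}.
None of the earlier sets intersect F, but {q2} does.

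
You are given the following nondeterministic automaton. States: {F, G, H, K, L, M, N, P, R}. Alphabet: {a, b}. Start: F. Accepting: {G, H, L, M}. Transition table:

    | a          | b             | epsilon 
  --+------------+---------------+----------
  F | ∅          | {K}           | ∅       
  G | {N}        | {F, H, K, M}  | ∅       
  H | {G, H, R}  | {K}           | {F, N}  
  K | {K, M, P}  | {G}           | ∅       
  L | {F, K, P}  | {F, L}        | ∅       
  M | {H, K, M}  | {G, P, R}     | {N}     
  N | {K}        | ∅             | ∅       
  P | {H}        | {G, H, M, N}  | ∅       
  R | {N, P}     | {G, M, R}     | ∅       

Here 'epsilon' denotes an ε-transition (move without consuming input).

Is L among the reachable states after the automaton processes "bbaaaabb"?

No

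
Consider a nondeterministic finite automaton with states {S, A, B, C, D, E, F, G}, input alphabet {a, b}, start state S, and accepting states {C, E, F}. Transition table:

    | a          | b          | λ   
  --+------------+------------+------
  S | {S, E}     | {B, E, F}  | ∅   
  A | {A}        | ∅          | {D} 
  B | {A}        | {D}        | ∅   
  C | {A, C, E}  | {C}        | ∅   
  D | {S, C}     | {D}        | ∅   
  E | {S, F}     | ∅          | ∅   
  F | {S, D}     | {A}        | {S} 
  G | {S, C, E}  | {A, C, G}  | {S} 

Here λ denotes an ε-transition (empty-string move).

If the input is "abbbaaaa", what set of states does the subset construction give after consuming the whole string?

{S, A, C, D, E, F}

Start in {S}.
Read 'a': S→{S, E}; now {S, E}.
Read 'b': S→{B, E, F}, E→∅; union {B, E, F}; ε-closure = {S, B, E, F}.
Read 'b': S→{B, E, F}, B→{D}, E→∅, F→{A}; union {A, B, D, E, F}; ε-closure = {S, A, B, D, E, F}.
Read 'b': S→{B, E, F}, A→∅, B→{D}, D→{D}, E→∅, F→{A}; union {A, B, D, E, F}; ε-closure = {S, A, B, D, E, F}.
Read 'a': S→{S, E}, A→{A}, B→{A}, D→{S, C}, E→{S, F}, F→{S, D}; now {S, A, C, D, E, F}.
Read 'a': S→{S, E}, A→{A}, C→{A, C, E}, D→{S, C}, E→{S, F}, F→{S, D}; now {S, A, C, D, E, F}.
Read 'a': S→{S, E}, A→{A}, C→{A, C, E}, D→{S, C}, E→{S, F}, F→{S, D}; now {S, A, C, D, E, F}.
Read 'a': S→{S, E}, A→{A}, C→{A, C, E}, D→{S, C}, E→{S, F}, F→{S, D}; now {S, A, C, D, E, F}.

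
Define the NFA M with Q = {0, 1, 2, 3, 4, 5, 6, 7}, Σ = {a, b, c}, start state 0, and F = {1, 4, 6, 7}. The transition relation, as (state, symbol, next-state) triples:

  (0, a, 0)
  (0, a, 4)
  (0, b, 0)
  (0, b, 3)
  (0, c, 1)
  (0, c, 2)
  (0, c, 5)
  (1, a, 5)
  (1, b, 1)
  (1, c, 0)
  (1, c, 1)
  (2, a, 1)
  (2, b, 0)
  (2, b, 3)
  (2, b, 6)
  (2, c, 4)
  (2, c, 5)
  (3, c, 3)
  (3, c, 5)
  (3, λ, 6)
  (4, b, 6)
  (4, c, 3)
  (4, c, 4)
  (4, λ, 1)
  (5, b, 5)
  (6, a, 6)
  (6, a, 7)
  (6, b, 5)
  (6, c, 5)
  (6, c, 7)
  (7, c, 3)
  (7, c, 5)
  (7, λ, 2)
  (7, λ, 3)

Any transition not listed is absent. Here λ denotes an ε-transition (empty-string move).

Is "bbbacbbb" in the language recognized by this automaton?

Yes

Start in {0}.
Read 'b': 0→{0, 3}; union {0, 3}; ε-closure = {0, 3, 6}.
Read 'b': 0→{0, 3}, 3→∅, 6→{5}; union {0, 3, 5}; ε-closure = {0, 3, 5, 6}.
Read 'b': 0→{0, 3}, 3→∅, 5→{5}, 6→{5}; union {0, 3, 5}; ε-closure = {0, 3, 5, 6}.
Read 'a': 0→{0, 4}, 3→∅, 5→∅, 6→{6, 7}; union {0, 4, 6, 7}; ε-closure = {0, 1, 2, 3, 4, 6, 7}.
Read 'c': 0→{1, 2, 5}, 1→{0, 1}, 2→{4, 5}, 3→{3, 5}, 4→{3, 4}, 6→{5, 7}, 7→{3, 5}; union {0, 1, 2, 3, 4, 5, 7}; ε-closure = {0, 1, 2, 3, 4, 5, 6, 7}.
Read 'b': 0→{0, 3}, 1→{1}, 2→{0, 3, 6}, 3→∅, 4→{6}, 5→{5}, 6→{5}, 7→∅; now {0, 1, 3, 5, 6}.
Read 'b': 0→{0, 3}, 1→{1}, 3→∅, 5→{5}, 6→{5}; union {0, 1, 3, 5}; ε-closure = {0, 1, 3, 5, 6}.
Read 'b': 0→{0, 3}, 1→{1}, 3→∅, 5→{5}, 6→{5}; union {0, 1, 3, 5}; ε-closure = {0, 1, 3, 5, 6}.
The final set {0, 1, 3, 5, 6} contains the accepting states 1, 6.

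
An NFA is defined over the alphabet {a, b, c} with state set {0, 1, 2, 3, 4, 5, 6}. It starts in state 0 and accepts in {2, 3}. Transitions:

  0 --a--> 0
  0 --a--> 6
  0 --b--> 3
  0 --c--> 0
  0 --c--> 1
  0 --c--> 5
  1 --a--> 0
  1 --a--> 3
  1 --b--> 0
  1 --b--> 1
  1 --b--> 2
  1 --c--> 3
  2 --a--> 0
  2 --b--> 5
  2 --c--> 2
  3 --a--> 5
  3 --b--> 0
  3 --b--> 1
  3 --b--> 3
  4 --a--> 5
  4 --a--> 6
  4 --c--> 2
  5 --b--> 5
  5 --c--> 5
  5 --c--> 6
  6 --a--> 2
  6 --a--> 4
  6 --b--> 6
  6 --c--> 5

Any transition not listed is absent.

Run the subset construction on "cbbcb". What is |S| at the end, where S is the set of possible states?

6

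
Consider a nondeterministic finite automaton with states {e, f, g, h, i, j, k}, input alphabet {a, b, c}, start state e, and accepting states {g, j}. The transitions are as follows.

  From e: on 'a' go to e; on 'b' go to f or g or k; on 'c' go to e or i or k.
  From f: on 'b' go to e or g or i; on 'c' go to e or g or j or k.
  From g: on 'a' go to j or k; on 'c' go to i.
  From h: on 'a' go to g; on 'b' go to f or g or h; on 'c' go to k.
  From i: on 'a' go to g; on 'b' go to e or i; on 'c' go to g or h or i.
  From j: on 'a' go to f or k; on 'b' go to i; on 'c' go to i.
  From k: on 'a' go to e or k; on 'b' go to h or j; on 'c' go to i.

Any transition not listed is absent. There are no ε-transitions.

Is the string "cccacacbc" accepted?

Yes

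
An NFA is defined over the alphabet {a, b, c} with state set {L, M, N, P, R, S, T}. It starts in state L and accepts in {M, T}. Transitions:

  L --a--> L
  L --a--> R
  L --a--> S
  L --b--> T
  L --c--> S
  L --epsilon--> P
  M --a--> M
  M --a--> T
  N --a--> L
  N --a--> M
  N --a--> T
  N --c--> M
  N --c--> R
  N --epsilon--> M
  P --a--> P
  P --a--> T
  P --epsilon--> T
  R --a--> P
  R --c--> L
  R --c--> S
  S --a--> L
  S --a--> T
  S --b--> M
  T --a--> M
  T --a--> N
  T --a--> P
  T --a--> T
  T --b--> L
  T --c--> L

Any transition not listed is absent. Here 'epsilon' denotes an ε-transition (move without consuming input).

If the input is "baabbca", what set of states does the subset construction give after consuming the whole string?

Start: ε-closure({L}) = {L, P, T}.
Read 'b': L→{T}, P→∅, T→{L}; union {L, T}; ε-closure = {L, P, T}.
Read 'a': L→{L, R, S}, P→{P, T}, T→{M, N, P, T}; now {L, M, N, P, R, S, T}.
Read 'a': L→{L, R, S}, M→{M, T}, N→{L, M, T}, P→{P, T}, R→{P}, S→{L, T}, T→{M, N, P, T}; now {L, M, N, P, R, S, T}.
Read 'b': L→{T}, M→∅, N→∅, P→∅, R→∅, S→{M}, T→{L}; union {L, M, T}; ε-closure = {L, M, P, T}.
Read 'b': L→{T}, M→∅, P→∅, T→{L}; union {L, T}; ε-closure = {L, P, T}.
Read 'c': L→{S}, P→∅, T→{L}; union {L, S}; ε-closure = {L, P, S, T}.
Read 'a': L→{L, R, S}, P→{P, T}, S→{L, T}, T→{M, N, P, T}; now {L, M, N, P, R, S, T}.

{L, M, N, P, R, S, T}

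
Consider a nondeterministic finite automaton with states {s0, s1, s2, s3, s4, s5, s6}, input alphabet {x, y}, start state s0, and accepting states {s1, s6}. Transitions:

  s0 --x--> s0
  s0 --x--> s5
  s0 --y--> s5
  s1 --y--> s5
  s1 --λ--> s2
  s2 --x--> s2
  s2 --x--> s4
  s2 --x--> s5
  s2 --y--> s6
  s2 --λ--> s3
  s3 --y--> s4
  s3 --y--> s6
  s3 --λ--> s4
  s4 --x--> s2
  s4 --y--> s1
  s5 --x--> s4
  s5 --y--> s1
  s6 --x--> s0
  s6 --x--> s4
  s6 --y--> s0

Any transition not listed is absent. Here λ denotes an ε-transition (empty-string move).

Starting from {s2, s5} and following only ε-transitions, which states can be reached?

{s2, s3, s4, s5}

Begin with {s2, s5}.
ε-move s2 → s3; add s3.
ε-move s3 → s4; add s4.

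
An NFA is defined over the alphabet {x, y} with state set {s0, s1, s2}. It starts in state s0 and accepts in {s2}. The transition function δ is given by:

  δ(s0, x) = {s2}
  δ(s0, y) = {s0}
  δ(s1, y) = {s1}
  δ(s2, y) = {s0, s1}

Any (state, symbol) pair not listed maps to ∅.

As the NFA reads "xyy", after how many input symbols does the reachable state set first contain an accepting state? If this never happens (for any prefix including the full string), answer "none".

1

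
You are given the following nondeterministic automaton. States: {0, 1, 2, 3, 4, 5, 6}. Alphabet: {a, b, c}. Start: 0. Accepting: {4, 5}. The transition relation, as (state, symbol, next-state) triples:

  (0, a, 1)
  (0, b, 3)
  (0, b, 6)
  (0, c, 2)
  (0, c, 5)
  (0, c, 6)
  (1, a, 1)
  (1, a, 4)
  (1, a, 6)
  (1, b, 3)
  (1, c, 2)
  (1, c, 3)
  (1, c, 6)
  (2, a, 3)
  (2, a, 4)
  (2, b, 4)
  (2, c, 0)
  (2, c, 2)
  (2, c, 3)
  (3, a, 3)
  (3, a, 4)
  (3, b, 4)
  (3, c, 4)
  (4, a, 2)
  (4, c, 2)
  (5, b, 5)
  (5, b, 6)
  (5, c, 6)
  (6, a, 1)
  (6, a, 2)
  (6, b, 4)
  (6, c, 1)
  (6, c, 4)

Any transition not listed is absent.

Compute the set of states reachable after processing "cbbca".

Start in {0}.
Read 'c': 0→{2, 5, 6}; now {2, 5, 6}.
Read 'b': 2→{4}, 5→{5, 6}, 6→{4}; now {4, 5, 6}.
Read 'b': 4→∅, 5→{5, 6}, 6→{4}; now {4, 5, 6}.
Read 'c': 4→{2}, 5→{6}, 6→{1, 4}; now {1, 2, 4, 6}.
Read 'a': 1→{1, 4, 6}, 2→{3, 4}, 4→{2}, 6→{1, 2}; now {1, 2, 3, 4, 6}.

{1, 2, 3, 4, 6}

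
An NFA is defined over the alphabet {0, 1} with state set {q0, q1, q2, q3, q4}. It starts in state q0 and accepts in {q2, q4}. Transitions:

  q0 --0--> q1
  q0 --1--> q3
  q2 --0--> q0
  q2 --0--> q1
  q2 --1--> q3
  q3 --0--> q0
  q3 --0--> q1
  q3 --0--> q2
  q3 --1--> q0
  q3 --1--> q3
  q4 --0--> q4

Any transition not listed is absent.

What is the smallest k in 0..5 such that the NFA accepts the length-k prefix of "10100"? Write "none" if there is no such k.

Start in {q0}.
Read '1': {q0} → {q3}.
Read '0': {q3} → {q0, q1, q2}.
None of the earlier sets intersect F, but {q0, q1, q2} does.

2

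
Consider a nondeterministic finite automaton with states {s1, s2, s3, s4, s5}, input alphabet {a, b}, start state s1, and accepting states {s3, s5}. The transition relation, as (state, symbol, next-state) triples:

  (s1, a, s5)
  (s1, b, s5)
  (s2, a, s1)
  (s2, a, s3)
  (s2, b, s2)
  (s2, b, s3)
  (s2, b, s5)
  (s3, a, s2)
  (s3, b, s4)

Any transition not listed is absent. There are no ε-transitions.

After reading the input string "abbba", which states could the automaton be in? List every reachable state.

Start in {s1}.
Read 'a': {s1} → {s5}.
Read 'b': {s5} → ∅.
The set is empty and remains empty for the remaining 3 symbols.

∅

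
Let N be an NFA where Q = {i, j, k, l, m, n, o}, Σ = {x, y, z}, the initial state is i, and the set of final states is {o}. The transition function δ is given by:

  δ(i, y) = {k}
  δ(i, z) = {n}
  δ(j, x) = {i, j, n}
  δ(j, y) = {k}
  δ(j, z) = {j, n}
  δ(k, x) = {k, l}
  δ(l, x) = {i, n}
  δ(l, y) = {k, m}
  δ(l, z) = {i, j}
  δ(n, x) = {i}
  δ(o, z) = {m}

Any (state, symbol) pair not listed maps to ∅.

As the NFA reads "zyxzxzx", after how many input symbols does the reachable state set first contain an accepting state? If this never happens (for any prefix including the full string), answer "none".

none

Start in {i}.
Read 'z': i→{n}; now {n}.
Read 'y': n→∅; now ∅.
The set is empty and remains empty for the remaining 5 symbols.
No reachable set along the way intersects F.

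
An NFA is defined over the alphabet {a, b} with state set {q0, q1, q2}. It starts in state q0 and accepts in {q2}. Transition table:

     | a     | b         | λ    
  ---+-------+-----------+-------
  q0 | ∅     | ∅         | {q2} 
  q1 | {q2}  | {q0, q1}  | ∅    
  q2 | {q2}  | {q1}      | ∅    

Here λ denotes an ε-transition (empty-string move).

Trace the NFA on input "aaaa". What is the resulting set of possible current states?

{q2}

Start: ε-closure({q0}) = {q0, q2}.
Read 'a': {q0, q2} → {q2}.
Read 'a': {q2} → {q2}.
Read 'a': {q2} → {q2}.
Read 'a': {q2} → {q2}.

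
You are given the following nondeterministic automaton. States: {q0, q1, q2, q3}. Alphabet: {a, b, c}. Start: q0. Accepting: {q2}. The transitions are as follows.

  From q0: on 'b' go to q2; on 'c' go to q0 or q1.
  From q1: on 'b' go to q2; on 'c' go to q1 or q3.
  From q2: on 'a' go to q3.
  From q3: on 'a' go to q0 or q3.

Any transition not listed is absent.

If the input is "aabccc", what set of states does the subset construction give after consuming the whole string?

∅

Start in {q0}.
Read 'a': q0→∅; now ∅.
The set is empty and remains empty for the remaining 5 symbols.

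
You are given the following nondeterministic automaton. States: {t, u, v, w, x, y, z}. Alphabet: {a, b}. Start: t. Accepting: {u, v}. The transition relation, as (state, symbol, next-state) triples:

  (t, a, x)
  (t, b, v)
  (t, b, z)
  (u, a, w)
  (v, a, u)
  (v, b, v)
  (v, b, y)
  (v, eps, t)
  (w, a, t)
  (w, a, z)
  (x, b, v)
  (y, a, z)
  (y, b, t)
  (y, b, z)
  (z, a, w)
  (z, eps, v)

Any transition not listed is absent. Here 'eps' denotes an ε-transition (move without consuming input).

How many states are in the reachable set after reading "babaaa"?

3

Start in {t}.
Read 'b': {t} → {t, v, z}.
Read 'a': {t, v, z} → {u, w, x}.
Read 'b': {u, w, x} → {t, v}.
Read 'a': {t, v} → {u, x}.
Read 'a': {u, x} → {w}.
Read 'a': {w} → {t, v, z}.
That set has 3 states.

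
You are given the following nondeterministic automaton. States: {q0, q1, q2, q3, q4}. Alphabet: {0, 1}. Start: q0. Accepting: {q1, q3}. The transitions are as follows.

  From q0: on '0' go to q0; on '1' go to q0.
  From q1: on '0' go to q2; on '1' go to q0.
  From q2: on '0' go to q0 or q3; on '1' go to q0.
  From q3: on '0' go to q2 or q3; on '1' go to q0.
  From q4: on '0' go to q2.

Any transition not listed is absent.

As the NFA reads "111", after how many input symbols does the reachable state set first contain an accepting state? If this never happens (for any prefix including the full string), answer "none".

Start in {q0}.
Read '1': {q0} → {q0}.
Read '1': {q0} → {q0}.
Read '1': {q0} → {q0}.
No reachable set along the way intersects F.

none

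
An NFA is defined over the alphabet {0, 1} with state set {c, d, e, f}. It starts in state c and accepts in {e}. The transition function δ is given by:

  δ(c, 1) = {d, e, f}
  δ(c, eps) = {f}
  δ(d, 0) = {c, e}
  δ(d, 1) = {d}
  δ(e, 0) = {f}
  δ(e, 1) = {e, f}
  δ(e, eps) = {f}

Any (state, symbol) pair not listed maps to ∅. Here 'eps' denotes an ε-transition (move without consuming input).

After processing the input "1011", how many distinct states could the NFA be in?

Start: ε-closure({c}) = {c, f}.
Read '1': c→{d, e, f}, f→∅; now {d, e, f}.
Read '0': d→{c, e}, e→{f}, f→∅; now {c, e, f}.
Read '1': c→{d, e, f}, e→{e, f}, f→∅; now {d, e, f}.
Read '1': d→{d}, e→{e, f}, f→∅; now {d, e, f}.
That set has 3 states.

3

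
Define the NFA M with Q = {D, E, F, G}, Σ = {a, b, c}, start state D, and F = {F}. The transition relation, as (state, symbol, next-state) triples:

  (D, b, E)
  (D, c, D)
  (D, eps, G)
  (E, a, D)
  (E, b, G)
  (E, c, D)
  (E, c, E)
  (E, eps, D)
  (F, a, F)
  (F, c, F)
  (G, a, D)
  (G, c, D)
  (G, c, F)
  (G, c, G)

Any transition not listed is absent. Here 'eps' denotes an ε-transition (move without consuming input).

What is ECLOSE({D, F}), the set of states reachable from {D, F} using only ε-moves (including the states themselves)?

Begin with {D, F}.
ε-move D → G; add G.

{D, F, G}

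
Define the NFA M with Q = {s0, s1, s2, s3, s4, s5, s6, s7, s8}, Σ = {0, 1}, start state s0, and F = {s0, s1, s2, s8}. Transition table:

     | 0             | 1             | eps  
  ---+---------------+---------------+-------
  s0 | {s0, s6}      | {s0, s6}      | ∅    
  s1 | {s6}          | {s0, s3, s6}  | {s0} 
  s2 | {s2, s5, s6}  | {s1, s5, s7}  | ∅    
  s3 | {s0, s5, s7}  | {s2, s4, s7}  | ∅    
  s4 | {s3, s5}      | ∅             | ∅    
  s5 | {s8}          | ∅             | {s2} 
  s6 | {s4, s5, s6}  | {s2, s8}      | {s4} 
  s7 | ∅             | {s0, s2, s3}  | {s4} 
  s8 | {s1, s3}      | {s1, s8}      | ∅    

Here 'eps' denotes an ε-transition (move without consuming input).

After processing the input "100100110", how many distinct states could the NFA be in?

Start in {s0}.
Read '1': s0→{s0, s6}; union {s0, s6}; ε-closure = {s0, s4, s6}.
Read '0': s0→{s0, s6}, s4→{s3, s5}, s6→{s4, s5, s6}; union {s0, s3, s4, s5, s6}; ε-closure = {s0, s2, s3, s4, s5, s6}.
Read '0': s0→{s0, s6}, s2→{s2, s5, s6}, s3→{s0, s5, s7}, s4→{s3, s5}, s5→{s8}, s6→{s4, s5, s6}; now {s0, s2, s3, s4, s5, s6, s7, s8}.
Read '1': s0→{s0, s6}, s2→{s1, s5, s7}, s3→{s2, s4, s7}, s4→∅, s5→∅, s6→{s2, s8}, s7→{s0, s2, s3}, s8→{s1, s8}; now {s0, s1, s2, s3, s4, s5, s6, s7, s8}.
Read '0': s0→{s0, s6}, s1→{s6}, s2→{s2, s5, s6}, s3→{s0, s5, s7}, s4→{s3, s5}, s5→{s8}, s6→{s4, s5, s6}, s7→∅, s8→{s1, s3}; now {s0, s1, s2, s3, s4, s5, s6, s7, s8}.
Read '0': s0→{s0, s6}, s1→{s6}, s2→{s2, s5, s6}, s3→{s0, s5, s7}, s4→{s3, s5}, s5→{s8}, s6→{s4, s5, s6}, s7→∅, s8→{s1, s3}; now {s0, s1, s2, s3, s4, s5, s6, s7, s8}.
Read '1': s0→{s0, s6}, s1→{s0, s3, s6}, s2→{s1, s5, s7}, s3→{s2, s4, s7}, s4→∅, s5→∅, s6→{s2, s8}, s7→{s0, s2, s3}, s8→{s1, s8}; now {s0, s1, s2, s3, s4, s5, s6, s7, s8}.
Read '1': s0→{s0, s6}, s1→{s0, s3, s6}, s2→{s1, s5, s7}, s3→{s2, s4, s7}, s4→∅, s5→∅, s6→{s2, s8}, s7→{s0, s2, s3}, s8→{s1, s8}; now {s0, s1, s2, s3, s4, s5, s6, s7, s8}.
Read '0': s0→{s0, s6}, s1→{s6}, s2→{s2, s5, s6}, s3→{s0, s5, s7}, s4→{s3, s5}, s5→{s8}, s6→{s4, s5, s6}, s7→∅, s8→{s1, s3}; now {s0, s1, s2, s3, s4, s5, s6, s7, s8}.
That set has 9 states.

9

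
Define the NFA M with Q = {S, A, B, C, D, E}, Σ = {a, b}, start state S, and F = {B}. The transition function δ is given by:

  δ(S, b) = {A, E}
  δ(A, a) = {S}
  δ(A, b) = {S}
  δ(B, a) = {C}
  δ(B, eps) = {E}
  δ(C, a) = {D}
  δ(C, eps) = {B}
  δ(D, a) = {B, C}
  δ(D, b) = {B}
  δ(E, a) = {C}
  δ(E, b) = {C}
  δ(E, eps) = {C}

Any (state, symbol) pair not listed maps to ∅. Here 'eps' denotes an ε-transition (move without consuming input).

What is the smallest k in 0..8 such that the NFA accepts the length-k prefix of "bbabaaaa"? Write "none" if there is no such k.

Start in {S}.
Read 'b': {S} → {A, B, C, E}.
None of the earlier sets intersect F, but {A, B, C, E} does.

1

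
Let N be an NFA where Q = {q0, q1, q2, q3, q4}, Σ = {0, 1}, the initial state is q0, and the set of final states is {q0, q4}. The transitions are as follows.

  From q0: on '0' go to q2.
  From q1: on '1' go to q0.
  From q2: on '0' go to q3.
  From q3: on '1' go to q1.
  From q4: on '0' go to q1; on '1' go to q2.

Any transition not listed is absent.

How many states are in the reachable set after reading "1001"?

0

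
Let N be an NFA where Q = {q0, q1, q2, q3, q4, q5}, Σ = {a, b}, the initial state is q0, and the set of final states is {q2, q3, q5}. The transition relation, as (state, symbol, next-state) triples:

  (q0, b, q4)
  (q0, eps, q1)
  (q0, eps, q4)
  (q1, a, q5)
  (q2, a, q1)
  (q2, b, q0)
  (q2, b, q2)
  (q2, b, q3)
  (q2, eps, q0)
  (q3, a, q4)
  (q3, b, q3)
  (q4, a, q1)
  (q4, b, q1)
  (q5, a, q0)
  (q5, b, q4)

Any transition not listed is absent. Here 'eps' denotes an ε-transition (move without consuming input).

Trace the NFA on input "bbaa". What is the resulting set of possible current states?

{q0, q1, q4}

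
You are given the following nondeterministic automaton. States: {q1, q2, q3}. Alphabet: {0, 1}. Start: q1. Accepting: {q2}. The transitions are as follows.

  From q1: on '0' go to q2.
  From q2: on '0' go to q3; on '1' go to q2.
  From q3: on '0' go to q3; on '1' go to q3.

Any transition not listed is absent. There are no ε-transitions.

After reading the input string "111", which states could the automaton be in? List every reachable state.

∅

Start in {q1}.
Read '1': q1→∅; now ∅.
The set is empty and remains empty for the remaining 2 symbols.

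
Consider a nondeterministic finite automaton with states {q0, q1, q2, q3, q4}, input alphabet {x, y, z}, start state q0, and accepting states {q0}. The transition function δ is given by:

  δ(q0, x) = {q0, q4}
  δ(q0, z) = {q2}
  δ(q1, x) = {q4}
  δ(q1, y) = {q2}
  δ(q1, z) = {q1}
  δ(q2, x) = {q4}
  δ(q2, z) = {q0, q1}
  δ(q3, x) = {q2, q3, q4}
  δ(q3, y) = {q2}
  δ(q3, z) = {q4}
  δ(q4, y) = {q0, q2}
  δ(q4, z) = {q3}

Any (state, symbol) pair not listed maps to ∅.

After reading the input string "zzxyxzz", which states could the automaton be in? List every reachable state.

Start in {q0}.
Read 'z': {q0} → {q2}.
Read 'z': {q2} → {q0, q1}.
Read 'x': {q0, q1} → {q0, q4}.
Read 'y': {q0, q4} → {q0, q2}.
Read 'x': {q0, q2} → {q0, q4}.
Read 'z': {q0, q4} → {q2, q3}.
Read 'z': {q2, q3} → {q0, q1, q4}.

{q0, q1, q4}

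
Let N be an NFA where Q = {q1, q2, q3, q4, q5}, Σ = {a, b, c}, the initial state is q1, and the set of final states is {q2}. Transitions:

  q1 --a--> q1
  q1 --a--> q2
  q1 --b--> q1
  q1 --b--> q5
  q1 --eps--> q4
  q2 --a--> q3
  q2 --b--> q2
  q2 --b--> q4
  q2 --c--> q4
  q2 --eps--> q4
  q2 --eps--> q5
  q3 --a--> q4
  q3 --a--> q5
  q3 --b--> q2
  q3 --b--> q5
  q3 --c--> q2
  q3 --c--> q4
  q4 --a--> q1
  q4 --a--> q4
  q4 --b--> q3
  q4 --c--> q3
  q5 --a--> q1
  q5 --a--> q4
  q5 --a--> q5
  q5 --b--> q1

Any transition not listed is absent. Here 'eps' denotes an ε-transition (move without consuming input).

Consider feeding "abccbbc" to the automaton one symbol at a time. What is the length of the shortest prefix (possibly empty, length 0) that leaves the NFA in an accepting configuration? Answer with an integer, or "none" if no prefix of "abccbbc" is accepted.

1

Start: ε-closure({q1}) = {q1, q4}.
Read 'a': {q1, q4} → {q1, q2, q4, q5}.
None of the earlier sets intersect F, but {q1, q2, q4, q5} does.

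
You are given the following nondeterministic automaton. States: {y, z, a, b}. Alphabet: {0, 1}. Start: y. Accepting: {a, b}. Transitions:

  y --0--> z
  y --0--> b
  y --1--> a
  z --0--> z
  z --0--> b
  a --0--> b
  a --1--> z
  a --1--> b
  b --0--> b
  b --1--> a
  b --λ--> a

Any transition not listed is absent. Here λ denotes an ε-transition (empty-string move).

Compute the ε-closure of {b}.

{a, b}

Begin with {b}.
ε-move b → a; add a.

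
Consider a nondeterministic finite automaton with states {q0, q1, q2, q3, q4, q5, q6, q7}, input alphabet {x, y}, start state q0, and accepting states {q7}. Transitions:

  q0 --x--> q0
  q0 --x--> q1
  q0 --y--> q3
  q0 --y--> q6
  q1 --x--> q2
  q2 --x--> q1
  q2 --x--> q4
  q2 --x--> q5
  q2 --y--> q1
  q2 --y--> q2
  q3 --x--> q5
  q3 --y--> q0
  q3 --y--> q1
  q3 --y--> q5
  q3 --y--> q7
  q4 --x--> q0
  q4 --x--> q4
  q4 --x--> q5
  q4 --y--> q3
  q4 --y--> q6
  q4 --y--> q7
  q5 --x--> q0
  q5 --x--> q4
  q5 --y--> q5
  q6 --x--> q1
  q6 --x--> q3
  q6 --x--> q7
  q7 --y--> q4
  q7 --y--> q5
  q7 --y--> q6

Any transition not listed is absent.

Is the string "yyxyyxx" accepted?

No

Start in {q0}.
Read 'y': {q0} → {q3, q6}.
Read 'y': {q3, q6} → {q0, q1, q5, q7}.
Read 'x': {q0, q1, q5, q7} → {q0, q1, q2, q4}.
Read 'y': {q0, q1, q2, q4} → {q1, q2, q3, q6, q7}.
Read 'y': {q1, q2, q3, q6, q7} → {q0, q1, q2, q4, q5, q6, q7}.
Read 'x': {q0, q1, q2, q4, q5, q6, q7} → {q0, q1, q2, q3, q4, q5, q7}.
Read 'x': {q0, q1, q2, q3, q4, q5, q7} → {q0, q1, q2, q4, q5}.
The final set {q0, q1, q2, q4, q5} contains no accepting state.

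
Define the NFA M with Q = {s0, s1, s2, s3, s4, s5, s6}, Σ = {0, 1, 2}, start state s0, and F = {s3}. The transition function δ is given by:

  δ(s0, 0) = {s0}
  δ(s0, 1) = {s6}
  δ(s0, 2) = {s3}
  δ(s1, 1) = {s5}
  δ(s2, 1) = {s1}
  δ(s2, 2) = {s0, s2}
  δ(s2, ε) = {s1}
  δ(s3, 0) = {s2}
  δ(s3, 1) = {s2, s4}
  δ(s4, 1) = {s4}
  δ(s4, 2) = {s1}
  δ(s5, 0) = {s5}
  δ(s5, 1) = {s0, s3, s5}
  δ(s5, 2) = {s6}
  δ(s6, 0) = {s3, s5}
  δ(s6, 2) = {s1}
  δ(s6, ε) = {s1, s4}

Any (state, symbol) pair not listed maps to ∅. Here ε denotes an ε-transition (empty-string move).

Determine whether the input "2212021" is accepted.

Start in {s0}.
Read '2': {s0} → {s3}.
Read '2': {s3} → ∅.
The set is empty and remains empty for the remaining 5 symbols.
The final set ∅ contains no accepting state.

No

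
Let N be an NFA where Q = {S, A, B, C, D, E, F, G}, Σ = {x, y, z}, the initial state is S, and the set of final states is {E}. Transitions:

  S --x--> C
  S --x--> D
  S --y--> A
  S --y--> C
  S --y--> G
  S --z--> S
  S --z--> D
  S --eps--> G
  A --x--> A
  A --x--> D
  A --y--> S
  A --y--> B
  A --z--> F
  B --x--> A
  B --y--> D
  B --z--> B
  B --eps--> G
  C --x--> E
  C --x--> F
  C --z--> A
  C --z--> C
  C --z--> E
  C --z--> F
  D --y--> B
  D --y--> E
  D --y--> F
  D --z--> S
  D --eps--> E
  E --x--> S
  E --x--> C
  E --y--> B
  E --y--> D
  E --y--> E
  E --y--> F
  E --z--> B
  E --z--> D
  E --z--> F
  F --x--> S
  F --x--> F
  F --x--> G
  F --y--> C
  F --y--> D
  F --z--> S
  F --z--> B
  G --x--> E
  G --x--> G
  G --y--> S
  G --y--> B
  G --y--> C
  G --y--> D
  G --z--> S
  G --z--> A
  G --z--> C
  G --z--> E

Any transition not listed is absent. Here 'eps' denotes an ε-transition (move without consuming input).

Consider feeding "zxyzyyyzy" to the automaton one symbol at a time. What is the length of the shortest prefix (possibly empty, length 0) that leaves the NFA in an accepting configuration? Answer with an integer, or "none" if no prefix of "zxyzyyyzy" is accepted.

Start: ε-closure({S}) = {S, G}.
Read 'z': {S, G} → {S, A, C, D, E, G}.
None of the earlier sets intersect F, but {S, A, C, D, E, G} does.

1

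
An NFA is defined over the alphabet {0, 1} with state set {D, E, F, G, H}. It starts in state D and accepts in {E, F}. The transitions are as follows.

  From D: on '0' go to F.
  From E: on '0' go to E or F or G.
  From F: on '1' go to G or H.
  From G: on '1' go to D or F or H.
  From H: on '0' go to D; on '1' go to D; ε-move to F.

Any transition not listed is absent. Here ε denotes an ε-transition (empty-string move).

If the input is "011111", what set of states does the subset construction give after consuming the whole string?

{D, F, G, H}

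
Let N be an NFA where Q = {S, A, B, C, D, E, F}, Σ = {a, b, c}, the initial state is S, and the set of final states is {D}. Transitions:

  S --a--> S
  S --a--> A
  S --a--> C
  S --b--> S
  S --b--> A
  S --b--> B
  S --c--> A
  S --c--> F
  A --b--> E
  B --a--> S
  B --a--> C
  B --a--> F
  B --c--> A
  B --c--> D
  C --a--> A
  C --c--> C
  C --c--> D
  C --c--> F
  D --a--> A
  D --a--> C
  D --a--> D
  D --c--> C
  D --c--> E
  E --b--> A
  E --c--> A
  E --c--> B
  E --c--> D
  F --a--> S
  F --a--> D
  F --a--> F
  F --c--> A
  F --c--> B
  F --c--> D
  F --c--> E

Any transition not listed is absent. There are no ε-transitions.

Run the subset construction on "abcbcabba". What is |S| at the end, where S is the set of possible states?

Start in {S}.
Read 'a': S→{S, A, C}; now {S, A, C}.
Read 'b': S→{S, A, B}, A→{E}, C→∅; now {S, A, B, E}.
Read 'c': S→{A, F}, A→∅, B→{A, D}, E→{A, B, D}; now {A, B, D, F}.
Read 'b': A→{E}, B→∅, D→∅, F→∅; now {E}.
Read 'c': E→{A, B, D}; now {A, B, D}.
Read 'a': A→∅, B→{S, C, F}, D→{A, C, D}; now {S, A, C, D, F}.
Read 'b': S→{S, A, B}, A→{E}, C→∅, D→∅, F→∅; now {S, A, B, E}.
Read 'b': S→{S, A, B}, A→{E}, B→∅, E→{A}; now {S, A, B, E}.
Read 'a': S→{S, A, C}, A→∅, B→{S, C, F}, E→∅; now {S, A, C, F}.
That set has 4 states.

4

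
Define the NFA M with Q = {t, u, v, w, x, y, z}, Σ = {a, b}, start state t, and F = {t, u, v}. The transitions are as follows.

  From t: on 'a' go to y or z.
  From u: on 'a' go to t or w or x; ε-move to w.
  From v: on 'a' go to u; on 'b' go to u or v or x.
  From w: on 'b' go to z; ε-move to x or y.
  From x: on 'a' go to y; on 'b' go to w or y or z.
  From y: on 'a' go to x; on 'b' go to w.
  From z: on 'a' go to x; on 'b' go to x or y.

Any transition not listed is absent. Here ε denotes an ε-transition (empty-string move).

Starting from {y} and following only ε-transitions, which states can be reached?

Begin with {y}.
No ε-moves leave this set, so the closure equals the set itself.

{y}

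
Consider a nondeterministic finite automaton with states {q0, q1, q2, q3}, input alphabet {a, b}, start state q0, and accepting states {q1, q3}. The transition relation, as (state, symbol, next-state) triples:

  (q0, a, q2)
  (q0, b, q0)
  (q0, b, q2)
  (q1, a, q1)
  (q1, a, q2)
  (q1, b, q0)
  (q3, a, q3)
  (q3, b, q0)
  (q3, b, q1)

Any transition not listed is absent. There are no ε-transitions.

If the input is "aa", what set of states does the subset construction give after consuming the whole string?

Start in {q0}.
Read 'a': {q0} → {q2}.
Read 'a': {q2} → ∅.

∅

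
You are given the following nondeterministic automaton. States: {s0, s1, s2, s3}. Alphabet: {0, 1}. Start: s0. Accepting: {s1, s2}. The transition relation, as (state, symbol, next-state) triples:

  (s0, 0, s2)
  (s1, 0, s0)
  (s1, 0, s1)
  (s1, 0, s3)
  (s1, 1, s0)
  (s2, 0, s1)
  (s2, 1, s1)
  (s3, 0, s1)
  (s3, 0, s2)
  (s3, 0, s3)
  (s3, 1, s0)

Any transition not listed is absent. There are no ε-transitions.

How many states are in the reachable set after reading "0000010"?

4

Start in {s0}.
Read '0': {s0} → {s2}.
Read '0': {s2} → {s1}.
Read '0': {s1} → {s0, s1, s3}.
Read '0': {s0, s1, s3} → {s0, s1, s2, s3}.
Read '0': {s0, s1, s2, s3} → {s0, s1, s2, s3}.
Read '1': {s0, s1, s2, s3} → {s0, s1}.
Read '0': {s0, s1} → {s0, s1, s2, s3}.
That set has 4 states.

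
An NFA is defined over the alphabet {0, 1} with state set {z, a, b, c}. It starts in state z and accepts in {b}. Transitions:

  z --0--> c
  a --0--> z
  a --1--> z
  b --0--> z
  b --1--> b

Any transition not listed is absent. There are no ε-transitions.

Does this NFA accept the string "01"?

No

Start in {z}.
Read '0': {z} → {c}.
Read '1': {c} → ∅.
The final set ∅ contains no accepting state.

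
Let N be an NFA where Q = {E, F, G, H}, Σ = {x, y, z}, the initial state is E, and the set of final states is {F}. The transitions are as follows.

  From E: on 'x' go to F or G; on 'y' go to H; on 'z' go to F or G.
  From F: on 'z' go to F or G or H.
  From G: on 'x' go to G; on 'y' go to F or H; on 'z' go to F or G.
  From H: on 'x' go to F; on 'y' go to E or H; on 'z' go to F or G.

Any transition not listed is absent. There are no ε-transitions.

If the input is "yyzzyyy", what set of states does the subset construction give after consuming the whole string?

Start in {E}.
Read 'y': E→{H}; now {H}.
Read 'y': H→{E, H}; now {E, H}.
Read 'z': E→{F, G}, H→{F, G}; now {F, G}.
Read 'z': F→{F, G, H}, G→{F, G}; now {F, G, H}.
Read 'y': F→∅, G→{F, H}, H→{E, H}; now {E, F, H}.
Read 'y': E→{H}, F→∅, H→{E, H}; now {E, H}.
Read 'y': E→{H}, H→{E, H}; now {E, H}.

{E, H}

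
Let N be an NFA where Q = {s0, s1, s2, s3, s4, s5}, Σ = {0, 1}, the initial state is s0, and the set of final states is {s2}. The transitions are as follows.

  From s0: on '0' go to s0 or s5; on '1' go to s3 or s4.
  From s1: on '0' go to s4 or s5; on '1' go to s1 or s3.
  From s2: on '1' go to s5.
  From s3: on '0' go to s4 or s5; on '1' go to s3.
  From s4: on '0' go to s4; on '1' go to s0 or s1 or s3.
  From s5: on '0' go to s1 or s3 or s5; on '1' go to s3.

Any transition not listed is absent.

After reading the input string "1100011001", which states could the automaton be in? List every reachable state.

{s0, s1, s3, s4}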